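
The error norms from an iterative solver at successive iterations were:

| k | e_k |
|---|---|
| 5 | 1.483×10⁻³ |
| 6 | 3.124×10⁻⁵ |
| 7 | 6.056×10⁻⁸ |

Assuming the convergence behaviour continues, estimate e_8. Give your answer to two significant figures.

First estimate the order: p ≈ ln(e_7/e_6) / ln(e_6/e_5) = ln(6.056×10⁻⁸/3.124×10⁻⁵)/ln(3.124×10⁻⁵/1.483×10⁻³) = ln(0.00193854)/ln(0.0210654) ≈ 1.6180.
Then e_8 ≈ e_7·(e_7/e_6)^p = 6.056×10⁻⁸·(0.00193854)^1.6180 = 6.056×10⁻⁸·4.08446e-05 ≈ 2.474e-12.

2.5e-12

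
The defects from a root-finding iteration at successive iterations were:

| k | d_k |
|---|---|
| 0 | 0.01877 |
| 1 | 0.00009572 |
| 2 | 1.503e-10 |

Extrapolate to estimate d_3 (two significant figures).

First estimate the order: p ≈ ln(d_2/d_1) / ln(d_1/d_0) = ln(1.503e-10/0.00009572)/ln(0.00009572/0.01877) = ln(1.5702e-06)/ln(0.00509963) ≈ 2.5318.
Then d_3 ≈ d_2·(d_2/d_1)^p = 1.503e-10·(1.5702e-06)^2.5318 = 1.503e-10·2.01985e-15 ≈ 3.036e-25.

3.0e-25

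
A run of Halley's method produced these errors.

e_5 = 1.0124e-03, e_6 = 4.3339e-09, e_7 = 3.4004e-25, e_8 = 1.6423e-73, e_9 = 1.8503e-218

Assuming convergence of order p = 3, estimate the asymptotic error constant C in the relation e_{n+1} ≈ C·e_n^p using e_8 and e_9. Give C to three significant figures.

C ≈ e_9 / e_8^3
  = 1.8503e-218 / (1.6423e-73)^3
  = 1.8503e-218 / 4.42953e-219 ≈ 4.1772

4.18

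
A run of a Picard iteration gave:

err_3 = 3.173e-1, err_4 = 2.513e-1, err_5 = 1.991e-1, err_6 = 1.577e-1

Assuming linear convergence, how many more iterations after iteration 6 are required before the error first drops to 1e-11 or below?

Rate ρ ≈ err_6/err_5 = 1.577e-1/1.991e-1 = 0.7921.
After j more steps, err_{6+j} ≈ 1.577e-1·ρ^j; need ρ^j ≤ 1e-11/1.577e-1 = 6.34115e-11.
j ≥ ln(6.34115e-11)/ln(0.7921) = -23.4814/-0.23307 = 100.748.
So 101 more iterations are needed.

101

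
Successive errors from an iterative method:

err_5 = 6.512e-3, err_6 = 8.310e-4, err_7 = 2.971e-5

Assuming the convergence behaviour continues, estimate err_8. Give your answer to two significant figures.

1.4e-7

First estimate the order: p ≈ ln(err_7/err_6) / ln(err_6/err_5) = ln(2.971e-5/8.310e-4)/ln(8.310e-4/6.512e-3) = ln(0.0357521)/ln(0.127611) ≈ 1.6180.
Then err_8 ≈ err_7·(err_7/err_6)^p = 2.971e-5·(0.0357521)^1.6180 = 2.971e-5·0.00456291 ≈ 1.356e-07.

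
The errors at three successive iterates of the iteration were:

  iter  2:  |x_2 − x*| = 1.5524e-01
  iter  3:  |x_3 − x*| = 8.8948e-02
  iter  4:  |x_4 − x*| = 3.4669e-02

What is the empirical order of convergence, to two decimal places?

1.69

p ≈ ln(|x_4 − x*|/|x_3 − x*|) / ln(|x_3 − x*|/|x_2 − x*|)
  = ln(3.4669e-02/8.8948e-02) / ln(8.8948e-02/1.5524e-01)
  = ln(0.389767) / ln(0.572971)
  = -0.94221 / -0.55692 ≈ 1.69182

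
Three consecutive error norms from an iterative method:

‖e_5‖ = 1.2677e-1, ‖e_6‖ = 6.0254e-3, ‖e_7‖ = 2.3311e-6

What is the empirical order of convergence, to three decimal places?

2.579

p ≈ ln(‖e_7‖/‖e_6‖) / ln(‖e_6‖/‖e_5‖)
  = ln(2.3311e-6/6.0254e-3) / ln(6.0254e-3/1.2677e-1)
  = ln(0.000386879) / ln(0.0475302)
  = -7.857399 / -3.046390 ≈ 2.579249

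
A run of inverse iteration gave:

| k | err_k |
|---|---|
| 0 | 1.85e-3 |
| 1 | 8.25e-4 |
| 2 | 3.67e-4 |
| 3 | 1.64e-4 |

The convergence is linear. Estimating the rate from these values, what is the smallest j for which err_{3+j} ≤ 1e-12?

24

Rate ρ ≈ err_3/err_2 = 1.64e-4/3.67e-4 = 0.4469.
After j more steps, err_{3+j} ≈ 1.64e-4·ρ^j; need ρ^j ≤ 1e-12/1.64e-4 = 6.09756e-09.
j ≥ ln(6.09756e-09)/ln(0.4469) = -18.9154/-0.80542 = 23.485.
So 24 more iterations are needed.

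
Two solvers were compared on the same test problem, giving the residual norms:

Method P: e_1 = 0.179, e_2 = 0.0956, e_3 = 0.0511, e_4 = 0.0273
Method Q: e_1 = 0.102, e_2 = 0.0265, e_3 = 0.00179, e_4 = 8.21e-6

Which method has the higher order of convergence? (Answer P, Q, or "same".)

Q

Method P: p ≈ ln(0.0273/0.0511)/ln(0.0511/0.0956) ≈ 1.00.
Method Q: p ≈ ln(8.21e-6/0.00179)/ln(0.00179/0.0265) ≈ 2.00.
Method Q has the higher order (≈2.0 vs ≈1.0).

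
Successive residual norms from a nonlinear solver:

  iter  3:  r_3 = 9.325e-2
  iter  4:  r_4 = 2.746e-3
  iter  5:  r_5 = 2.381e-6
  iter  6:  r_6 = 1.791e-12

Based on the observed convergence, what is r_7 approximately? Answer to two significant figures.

First estimate the order: p ≈ ln(r_6/r_5) / ln(r_5/r_4) = ln(1.791e-12/2.381e-6)/ln(2.381e-6/2.746e-3) = ln(7.52205e-07)/ln(0.000867079) ≈ 1.9999.
Then r_7 ≈ r_6·(r_6/r_5)^p = 1.791e-12·(7.52205e-07)^1.9999 = 1.791e-12·5.66611e-13 ≈ 1.015e-24.

1.0e-24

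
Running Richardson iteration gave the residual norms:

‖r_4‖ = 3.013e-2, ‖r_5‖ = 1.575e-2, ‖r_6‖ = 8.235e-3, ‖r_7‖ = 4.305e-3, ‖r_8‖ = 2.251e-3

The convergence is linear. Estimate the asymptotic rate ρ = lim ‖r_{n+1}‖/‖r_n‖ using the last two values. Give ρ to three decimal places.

0.523

ρ ≈ ‖r_8‖/‖r_7‖ = 2.251e-3/4.305e-3 = 0.52288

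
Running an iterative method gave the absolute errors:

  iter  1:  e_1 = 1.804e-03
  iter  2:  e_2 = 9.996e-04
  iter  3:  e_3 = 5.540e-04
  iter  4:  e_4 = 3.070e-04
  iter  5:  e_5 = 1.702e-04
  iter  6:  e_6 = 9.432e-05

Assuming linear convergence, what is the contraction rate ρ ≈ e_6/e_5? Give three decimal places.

0.554

ρ ≈ e_6/e_5 = 9.432e-05/1.702e-04 = 0.55417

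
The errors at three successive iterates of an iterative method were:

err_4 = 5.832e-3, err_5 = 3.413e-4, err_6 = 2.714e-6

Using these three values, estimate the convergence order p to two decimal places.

1.70

p ≈ ln(err_6/err_5) / ln(err_5/err_4)
  = ln(2.714e-6/3.413e-4) / ln(3.413e-4/5.832e-3)
  = ln(0.00795195) / ln(0.0585219)
  = -4.83434 / -2.83835 ≈ 1.70322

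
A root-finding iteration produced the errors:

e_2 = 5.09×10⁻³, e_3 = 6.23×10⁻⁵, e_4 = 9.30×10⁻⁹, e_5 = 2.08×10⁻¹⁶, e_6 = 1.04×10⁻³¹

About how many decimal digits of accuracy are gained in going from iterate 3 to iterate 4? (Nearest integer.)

Digits gained ≈ log₁₀(e_3/e_4) = log₁₀(6.23×10⁻⁵/9.30×10⁻⁹) = log₁₀(6698.92) ≈ 3.826.

4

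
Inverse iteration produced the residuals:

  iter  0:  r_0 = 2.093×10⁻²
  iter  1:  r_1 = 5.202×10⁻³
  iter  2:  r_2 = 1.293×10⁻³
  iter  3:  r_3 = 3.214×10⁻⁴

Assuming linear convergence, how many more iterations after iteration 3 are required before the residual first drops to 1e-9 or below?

Rate ρ ≈ r_3/r_2 = 3.214×10⁻⁴/1.293×10⁻³ = 0.2486.
After j more steps, r_{3+j} ≈ 3.214×10⁻⁴·ρ^j; need ρ^j ≤ 1e-9/3.214×10⁻⁴ = 3.11139e-06.
j ≥ ln(3.11139e-06)/ln(0.2486) = -12.6804/-1.39191 = 9.110.
So 10 more iterations are needed.

10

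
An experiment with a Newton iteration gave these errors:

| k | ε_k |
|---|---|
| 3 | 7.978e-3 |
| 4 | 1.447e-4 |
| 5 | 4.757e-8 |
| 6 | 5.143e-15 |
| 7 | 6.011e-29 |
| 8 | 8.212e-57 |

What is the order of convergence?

2

Consecutive ratios: ε_8/ε_7 = 8.212e-57/6.011e-29 = 1.36616e-28, ε_7/ε_6 = 6.011e-29/5.143e-15 = 1.16877e-14.
p ≈ ln(1.36616e-28)/ln(1.16877e-14) = -64.1604/-32.0802 ≈ 2.00.
So the convergence is quadratic (order 2).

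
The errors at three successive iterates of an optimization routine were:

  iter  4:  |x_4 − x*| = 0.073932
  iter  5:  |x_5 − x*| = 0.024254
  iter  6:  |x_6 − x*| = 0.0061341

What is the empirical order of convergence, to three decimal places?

p ≈ ln(|x_6 − x*|/|x_5 − x*|) / ln(|x_5 − x*|/|x_4 − x*|)
  = ln(0.0061341/0.024254) / ln(0.024254/0.073932)
  = ln(0.252911) / ln(0.328058)
  = -1.374718 / -1.114565 ≈ 1.233412

1.233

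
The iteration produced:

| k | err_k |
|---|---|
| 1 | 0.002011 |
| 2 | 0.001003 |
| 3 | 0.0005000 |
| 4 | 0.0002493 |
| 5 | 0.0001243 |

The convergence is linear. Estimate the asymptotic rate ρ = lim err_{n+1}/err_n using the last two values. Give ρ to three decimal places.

ρ ≈ err_5/err_4 = 0.0001243/0.0002493 = 0.49860

0.499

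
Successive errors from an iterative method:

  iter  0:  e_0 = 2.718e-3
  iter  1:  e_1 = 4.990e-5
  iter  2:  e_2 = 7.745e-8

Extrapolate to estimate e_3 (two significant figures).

2.2e-12

First estimate the order: p ≈ ln(e_2/e_1) / ln(e_1/e_0) = ln(7.745e-8/4.990e-5)/ln(4.990e-5/2.718e-3) = ln(0.0015521)/ln(0.0183591) ≈ 1.6180.
Then e_3 ≈ e_2·(e_2/e_1)^p = 7.745e-8·(0.0015521)^1.6180 = 7.745e-8·2.85041e-05 ≈ 2.208e-12.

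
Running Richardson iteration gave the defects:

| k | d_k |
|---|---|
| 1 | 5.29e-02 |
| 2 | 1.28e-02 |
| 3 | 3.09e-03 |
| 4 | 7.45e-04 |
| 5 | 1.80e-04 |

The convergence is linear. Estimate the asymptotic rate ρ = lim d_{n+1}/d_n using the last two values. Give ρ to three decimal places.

0.242

ρ ≈ d_5/d_4 = 1.80e-04/7.45e-04 = 0.24161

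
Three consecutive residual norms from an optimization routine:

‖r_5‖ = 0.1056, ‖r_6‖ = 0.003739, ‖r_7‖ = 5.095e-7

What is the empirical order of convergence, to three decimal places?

2.664

p ≈ ln(‖r_7‖/‖r_6‖) / ln(‖r_6‖/‖r_5‖)
  = ln(5.095e-7/0.003739) / ln(0.003739/0.1056)
  = ln(0.000136266) / ln(0.0354072)
  = -8.900902 / -3.340840 ≈ 2.664271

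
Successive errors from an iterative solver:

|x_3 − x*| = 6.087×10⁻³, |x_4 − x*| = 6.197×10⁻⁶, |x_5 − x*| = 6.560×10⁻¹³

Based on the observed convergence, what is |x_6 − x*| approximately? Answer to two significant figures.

3.6e-29

First estimate the order: p ≈ ln(|x_5 − x*|/|x_4 − x*|) / ln(|x_4 − x*|/|x_3 − x*|) = ln(6.560×10⁻¹³/6.197×10⁻⁶)/ln(6.197×10⁻⁶/6.087×10⁻³) = ln(1.05858e-07)/ln(0.00101807) ≈ 2.3311.
Then |x_6 − x*| ≈ |x_5 − x*|·(|x_5 − x*|/|x_4 − x*|)^p = 6.560×10⁻¹³·(1.05858e-07)^2.3311 = 6.560×10⁻¹³·5.49457e-17 ≈ 3.604e-29.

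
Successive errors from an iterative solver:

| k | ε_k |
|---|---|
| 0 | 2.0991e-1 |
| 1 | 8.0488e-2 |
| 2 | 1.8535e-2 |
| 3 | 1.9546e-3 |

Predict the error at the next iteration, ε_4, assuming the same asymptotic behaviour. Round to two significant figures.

6.2e-5

First estimate the order: p ≈ ln(ε_3/ε_2) / ln(ε_2/ε_1) = ln(1.9546e-3/1.8535e-2)/ln(1.8535e-2/8.0488e-2) = ln(0.105455)/ln(0.230283) ≈ 1.5319.
Then ε_4 ≈ ε_3·(ε_3/ε_2)^p = 1.9546e-3·(0.105455)^1.5319 = 1.9546e-3·0.031874 ≈ 6.23e-05.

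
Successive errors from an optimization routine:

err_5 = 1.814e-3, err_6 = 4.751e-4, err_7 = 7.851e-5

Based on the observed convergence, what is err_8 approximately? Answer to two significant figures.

First estimate the order: p ≈ ln(err_7/err_6) / ln(err_6/err_5) = ln(7.851e-5/4.751e-4)/ln(4.751e-4/1.814e-3) = ln(0.165249)/ln(0.261907) ≈ 1.3437.
Then err_8 ≈ err_7·(err_7/err_6)^p = 7.851e-5·(0.165249)^1.3437 = 7.851e-5·0.0890047 ≈ 6.988e-06.

7.0e-6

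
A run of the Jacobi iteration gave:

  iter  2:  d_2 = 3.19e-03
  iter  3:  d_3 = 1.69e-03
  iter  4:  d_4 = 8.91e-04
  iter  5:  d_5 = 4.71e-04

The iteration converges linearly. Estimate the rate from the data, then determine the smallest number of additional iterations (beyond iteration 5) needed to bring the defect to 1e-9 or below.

21

Rate ρ ≈ d_5/d_4 = 4.71e-04/8.91e-04 = 0.5286.
After j more steps, d_{5+j} ≈ 4.71e-04·ρ^j; need ρ^j ≤ 1e-9/4.71e-04 = 2.12314e-06.
j ≥ ln(2.12314e-06)/ln(0.5286) = -13.0626/-0.63752 = 20.490.
So 21 more iterations are needed.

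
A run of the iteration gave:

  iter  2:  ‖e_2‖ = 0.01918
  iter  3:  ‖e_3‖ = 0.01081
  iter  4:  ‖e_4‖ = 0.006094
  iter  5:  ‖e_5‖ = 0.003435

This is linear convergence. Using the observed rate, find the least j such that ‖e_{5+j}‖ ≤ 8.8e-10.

27

Rate ρ ≈ ‖e_5‖/‖e_4‖ = 0.003435/0.006094 = 0.5637.
After j more steps, ‖e_{5+j}‖ ≈ 0.003435·ρ^j; need ρ^j ≤ 8.8e-10/0.003435 = 2.56186e-07.
j ≥ ln(2.56186e-07)/ln(0.5637) = -15.1774/-0.57323 = 26.477.
So 27 more iterations are needed.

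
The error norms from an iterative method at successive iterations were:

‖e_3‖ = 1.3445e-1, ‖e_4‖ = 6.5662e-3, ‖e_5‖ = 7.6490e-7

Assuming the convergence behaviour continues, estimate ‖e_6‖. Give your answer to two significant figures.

First estimate the order: p ≈ ln(‖e_5‖/‖e_4‖) / ln(‖e_4‖/‖e_3‖) = ln(7.6490e-7/6.5662e-3)/ln(6.5662e-3/1.3445e-1) = ln(0.000116491)/ln(0.0488375) ≈ 3.0000.
Then ‖e_6‖ ≈ ‖e_5‖·(‖e_5‖/‖e_4‖)^p = 7.6490e-7·(0.000116491)^3.0000 = 7.6490e-7·1.5808e-12 ≈ 1.209e-18.

1.2e-18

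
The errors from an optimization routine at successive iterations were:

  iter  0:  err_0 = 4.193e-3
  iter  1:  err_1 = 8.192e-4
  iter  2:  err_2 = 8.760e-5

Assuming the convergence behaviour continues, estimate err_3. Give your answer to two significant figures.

4.1e-6

First estimate the order: p ≈ ln(err_2/err_1) / ln(err_1/err_0) = ln(8.760e-5/8.192e-4)/ln(8.192e-4/4.193e-3) = ln(0.106934)/ln(0.195373) ≈ 1.3691.
Then err_3 ≈ err_2·(err_2/err_1)^p = 8.760e-5·(0.106934)^1.3691 = 8.760e-5·0.0468557 ≈ 4.105e-06.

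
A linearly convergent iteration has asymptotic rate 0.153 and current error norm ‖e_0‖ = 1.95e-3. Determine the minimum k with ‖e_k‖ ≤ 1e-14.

14

After k steps, ‖e_k‖ ≈ 1.95e-3·0.153^k.
Need 0.153^k ≤ 1e-14/1.95e-3 = 5.12821e-12.
k ≥ ln(5.12821e-12)/ln(0.153) = -25.9963/-1.87732 = 13.848.
Smallest integer k = 14.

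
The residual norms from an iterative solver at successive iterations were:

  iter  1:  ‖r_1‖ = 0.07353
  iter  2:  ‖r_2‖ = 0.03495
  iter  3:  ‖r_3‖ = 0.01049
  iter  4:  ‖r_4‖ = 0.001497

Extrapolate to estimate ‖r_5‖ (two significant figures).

6.4e-5

First estimate the order: p ≈ ln(‖r_4‖/‖r_3‖) / ln(‖r_3‖/‖r_2‖) = ln(0.001497/0.01049)/ln(0.01049/0.03495) = ln(0.142707)/ln(0.300143) ≈ 1.6178.
Then ‖r_5‖ ≈ ‖r_4‖·(‖r_4‖/‖r_3‖)^p = 0.001497·(0.142707)^1.6178 = 0.001497·0.0428609 ≈ 6.416e-05.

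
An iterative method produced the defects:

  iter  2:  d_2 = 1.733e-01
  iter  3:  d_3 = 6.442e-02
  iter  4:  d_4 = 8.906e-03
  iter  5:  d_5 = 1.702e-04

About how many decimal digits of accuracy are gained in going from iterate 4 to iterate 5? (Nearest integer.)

2

Digits gained ≈ log₁₀(d_4/d_5) = log₁₀(8.906e-03/1.702e-04) = log₁₀(52.3267) ≈ 1.719.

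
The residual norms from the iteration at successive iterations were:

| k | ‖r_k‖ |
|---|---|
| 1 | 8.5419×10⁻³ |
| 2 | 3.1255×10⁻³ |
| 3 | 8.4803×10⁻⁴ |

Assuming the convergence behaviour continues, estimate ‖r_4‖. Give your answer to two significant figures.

First estimate the order: p ≈ ln(‖r_3‖/‖r_2‖) / ln(‖r_2‖/‖r_1‖) = ln(8.4803×10⁻⁴/3.1255×10⁻³)/ln(3.1255×10⁻³/8.5419×10⁻³) = ln(0.271326)/ln(0.365902) ≈ 1.2974.
Then ‖r_4‖ ≈ ‖r_3‖·(‖r_3‖/‖r_2‖)^p = 8.4803×10⁻⁴·(0.271326)^1.2974 = 8.4803×10⁻⁴·0.184082 ≈ 0.0001561.

1.6e-4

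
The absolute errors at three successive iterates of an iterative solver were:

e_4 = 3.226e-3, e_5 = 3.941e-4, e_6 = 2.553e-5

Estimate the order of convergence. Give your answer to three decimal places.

1.302

p ≈ ln(e_6/e_5) / ln(e_5/e_4)
  = ln(2.553e-5/3.941e-4) / ln(3.941e-4/3.226e-3)
  = ln(0.0647805) / ln(0.122164)
  = -2.736751 / -2.102391 ≈ 1.301733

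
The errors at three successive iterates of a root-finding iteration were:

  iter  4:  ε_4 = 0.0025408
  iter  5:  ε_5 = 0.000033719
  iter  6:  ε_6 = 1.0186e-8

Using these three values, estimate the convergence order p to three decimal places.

1.875

p ≈ ln(ε_6/ε_5) / ln(ε_5/ε_4)
  = ln(1.0186e-8/0.000033719) / ln(0.000033719/0.0025408)
  = ln(0.000302085) / ln(0.013271)
  = -8.104802 / -4.322174 ≈ 1.875168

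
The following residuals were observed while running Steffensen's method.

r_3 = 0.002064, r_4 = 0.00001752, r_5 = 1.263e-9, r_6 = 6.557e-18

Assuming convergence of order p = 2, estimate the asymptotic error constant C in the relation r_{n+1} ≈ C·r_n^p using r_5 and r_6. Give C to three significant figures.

C ≈ r_6 / r_5^2
  = 6.557e-18 / (1.263e-9)^2
  = 6.557e-18 / 1.59517e-18 ≈ 4.1105

4.11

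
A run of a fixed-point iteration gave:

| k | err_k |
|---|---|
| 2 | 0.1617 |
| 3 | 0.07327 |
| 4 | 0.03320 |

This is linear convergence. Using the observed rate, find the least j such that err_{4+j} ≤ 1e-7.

Rate ρ ≈ err_4/err_3 = 0.03320/0.07327 = 0.4531.
After j more steps, err_{4+j} ≈ 0.03320·ρ^j; need ρ^j ≤ 1e-7/0.03320 = 3.01205e-06.
j ≥ ln(3.01205e-06)/ln(0.4531) = -12.7129/-0.79164 = 16.059.
So 17 more iterations are needed.

17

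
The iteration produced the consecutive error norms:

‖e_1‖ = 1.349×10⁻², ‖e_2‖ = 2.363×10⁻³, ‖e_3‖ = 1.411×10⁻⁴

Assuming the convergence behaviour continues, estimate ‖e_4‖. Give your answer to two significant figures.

1.5e-6

First estimate the order: p ≈ ln(‖e_3‖/‖e_2‖) / ln(‖e_2‖/‖e_1‖) = ln(1.411×10⁻⁴/2.363×10⁻³)/ln(2.363×10⁻³/1.349×10⁻²) = ln(0.0597122)/ln(0.175167) ≈ 1.6178.
Then ‖e_4‖ ≈ ‖e_3‖·(‖e_3‖/‖e_2‖)^p = 1.411×10⁻⁴·(0.0597122)^1.6178 = 1.411×10⁻⁴·0.0104692 ≈ 1.477e-06.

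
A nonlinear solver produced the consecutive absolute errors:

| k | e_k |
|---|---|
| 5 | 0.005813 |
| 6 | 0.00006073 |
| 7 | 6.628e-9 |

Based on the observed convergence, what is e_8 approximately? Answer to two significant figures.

7.9e-17

First estimate the order: p ≈ ln(e_7/e_6) / ln(e_6/e_5) = ln(6.628e-9/0.00006073)/ln(0.00006073/0.005813) = ln(0.000109139)/ln(0.0104473) ≈ 2.0000.
Then e_8 ≈ e_7·(e_7/e_6)^p = 6.628e-9·(0.000109139)^2.0000 = 6.628e-9·1.19113e-08 ≈ 7.895e-17.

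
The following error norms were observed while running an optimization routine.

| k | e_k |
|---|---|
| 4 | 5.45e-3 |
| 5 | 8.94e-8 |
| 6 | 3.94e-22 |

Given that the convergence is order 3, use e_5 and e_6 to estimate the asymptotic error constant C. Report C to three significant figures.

0.551

C ≈ e_6 / e_5^3
  = 3.94e-22 / (8.94e-8)^3
  = 3.94e-22 / 7.14517e-22 ≈ 0.55142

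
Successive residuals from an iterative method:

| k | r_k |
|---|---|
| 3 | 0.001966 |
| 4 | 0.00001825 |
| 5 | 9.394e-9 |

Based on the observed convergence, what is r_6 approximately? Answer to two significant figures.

4.5e-14

First estimate the order: p ≈ ln(r_5/r_4) / ln(r_4/r_3) = ln(9.394e-9/0.00001825)/ln(0.00001825/0.001966) = ln(0.00051474)/ln(0.00928281) ≈ 1.6181.
Then r_6 ≈ r_5·(r_5/r_4)^p = 9.394e-9·(0.00051474)^1.6181 = 9.394e-9·4.77552e-06 ≈ 4.486e-14.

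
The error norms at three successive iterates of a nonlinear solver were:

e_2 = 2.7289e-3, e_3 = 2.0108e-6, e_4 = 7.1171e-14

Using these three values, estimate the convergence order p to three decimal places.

p ≈ ln(e_4/e_3) / ln(e_3/e_2)
  = ln(7.1171e-14/2.0108e-6) / ln(2.0108e-6/2.7289e-3)
  = ln(3.53944e-08) / ln(0.000736854)
  = -17.156712 / -7.213121 ≈ 2.378542

2.379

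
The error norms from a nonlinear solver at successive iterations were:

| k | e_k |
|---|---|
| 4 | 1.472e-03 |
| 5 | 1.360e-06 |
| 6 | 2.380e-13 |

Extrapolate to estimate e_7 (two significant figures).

2.1e-28

First estimate the order: p ≈ ln(e_6/e_5) / ln(e_5/e_4) = ln(2.380e-13/1.360e-06)/ln(1.360e-06/1.472e-03) = ln(1.75e-07)/ln(0.000923913) ≈ 2.2268.
Then e_7 ≈ e_6·(e_6/e_5)^p = 2.380e-13·(1.75e-07)^2.2268 = 2.380e-13·8.98664e-16 ≈ 2.139e-28.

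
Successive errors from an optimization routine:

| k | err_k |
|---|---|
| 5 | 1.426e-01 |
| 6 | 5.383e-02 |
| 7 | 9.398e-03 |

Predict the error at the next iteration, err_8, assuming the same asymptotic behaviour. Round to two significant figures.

First estimate the order: p ≈ ln(err_7/err_6) / ln(err_6/err_5) = ln(9.398e-03/5.383e-02)/ln(5.383e-02/1.426e-01) = ln(0.174587)/ln(0.377489) ≈ 1.7915.
Then err_8 ≈ err_7·(err_7/err_6)^p = 9.398e-03·(0.174587)^1.7915 = 9.398e-03·0.0438596 ≈ 0.0004122.

4.1e-4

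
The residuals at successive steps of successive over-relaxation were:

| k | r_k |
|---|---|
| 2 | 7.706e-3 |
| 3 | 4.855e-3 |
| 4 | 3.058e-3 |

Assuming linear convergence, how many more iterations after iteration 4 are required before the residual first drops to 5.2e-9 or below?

29

Rate ρ ≈ r_4/r_3 = 3.058e-3/4.855e-3 = 0.6299.
After j more steps, r_{4+j} ≈ 3.058e-3·ρ^j; need ρ^j ≤ 5.2e-9/3.058e-3 = 1.70046e-06.
j ≥ ln(1.70046e-06)/ln(0.6299) = -13.2846/-0.46219 = 28.743.
So 29 more iterations are needed.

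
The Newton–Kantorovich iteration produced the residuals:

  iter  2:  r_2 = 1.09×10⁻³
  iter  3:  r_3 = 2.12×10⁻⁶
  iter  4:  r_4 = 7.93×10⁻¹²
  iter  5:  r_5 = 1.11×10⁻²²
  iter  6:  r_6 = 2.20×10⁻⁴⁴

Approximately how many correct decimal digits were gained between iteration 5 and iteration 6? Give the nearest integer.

22

Digits gained ≈ log₁₀(r_5/r_6) = log₁₀(1.11×10⁻²²/2.20×10⁻⁴⁴) = log₁₀(5.04545e+21) ≈ 21.703.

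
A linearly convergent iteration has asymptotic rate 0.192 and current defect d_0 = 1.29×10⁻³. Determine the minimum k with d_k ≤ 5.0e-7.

After k steps, d_k ≈ 1.29×10⁻³·0.192^k.
Need 0.192^k ≤ 5.0e-7/1.29×10⁻³ = 0.000387597.
k ≥ ln(0.000387597)/ln(0.192) = -7.8555/-1.65026 = 4.760.
Smallest integer k = 5.

5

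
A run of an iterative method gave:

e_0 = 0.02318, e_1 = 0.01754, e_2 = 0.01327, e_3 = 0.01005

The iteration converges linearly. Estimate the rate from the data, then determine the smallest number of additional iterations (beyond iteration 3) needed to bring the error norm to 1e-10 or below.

Rate ρ ≈ e_3/e_2 = 0.01005/0.01327 = 0.7573.
After j more steps, e_{3+j} ≈ 0.01005·ρ^j; need ρ^j ≤ 1e-10/0.01005 = 9.95025e-09.
j ≥ ln(9.95025e-09)/ln(0.7573) = -18.4257/-0.27800 = 66.279.
So 67 more iterations are needed.

67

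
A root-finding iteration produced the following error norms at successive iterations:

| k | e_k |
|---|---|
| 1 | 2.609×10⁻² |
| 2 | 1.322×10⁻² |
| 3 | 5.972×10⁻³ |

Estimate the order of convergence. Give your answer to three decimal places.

p ≈ ln(e_3/e_2) / ln(e_2/e_1)
  = ln(5.972×10⁻³/1.322×10⁻²) / ln(1.322×10⁻²/2.609×10⁻²)
  = ln(0.45174) / ln(0.506708)
  = -0.794648 / -0.679820 ≈ 1.168909

1.169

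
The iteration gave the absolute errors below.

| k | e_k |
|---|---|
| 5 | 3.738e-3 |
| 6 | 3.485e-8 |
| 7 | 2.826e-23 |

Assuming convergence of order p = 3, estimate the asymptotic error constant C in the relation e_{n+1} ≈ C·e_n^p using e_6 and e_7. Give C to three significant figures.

C ≈ e_7 / e_6^3
  = 2.826e-23 / (3.485e-8)^3
  = 2.826e-23 / 4.23261e-23 ≈ 0.66767

0.668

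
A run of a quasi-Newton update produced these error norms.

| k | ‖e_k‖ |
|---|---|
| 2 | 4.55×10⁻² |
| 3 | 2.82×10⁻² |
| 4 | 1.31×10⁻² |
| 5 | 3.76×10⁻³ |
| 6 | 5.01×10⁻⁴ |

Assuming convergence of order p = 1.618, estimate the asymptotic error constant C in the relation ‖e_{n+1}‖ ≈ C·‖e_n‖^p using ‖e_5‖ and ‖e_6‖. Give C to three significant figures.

C ≈ ‖e_6‖ / ‖e_5‖^1.618
  = 5.01×10⁻⁴ / (3.76×10⁻³)^1.618
  = 5.01×10⁻⁴ / 0.000119304 ≈ 4.1994

4.20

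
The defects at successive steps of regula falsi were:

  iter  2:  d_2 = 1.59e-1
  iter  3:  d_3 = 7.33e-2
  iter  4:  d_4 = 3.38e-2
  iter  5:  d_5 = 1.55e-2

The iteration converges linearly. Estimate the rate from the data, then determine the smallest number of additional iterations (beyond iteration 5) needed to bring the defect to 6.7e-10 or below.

Rate ρ ≈ d_5/d_4 = 1.55e-2/3.38e-2 = 0.4586.
After j more steps, d_{5+j} ≈ 1.55e-2·ρ^j; need ρ^j ≤ 6.7e-10/1.55e-2 = 4.32258e-08.
j ≥ ln(4.32258e-08)/ln(0.4586) = -16.9568/-0.77958 = 21.751.
So 22 more iterations are needed.

22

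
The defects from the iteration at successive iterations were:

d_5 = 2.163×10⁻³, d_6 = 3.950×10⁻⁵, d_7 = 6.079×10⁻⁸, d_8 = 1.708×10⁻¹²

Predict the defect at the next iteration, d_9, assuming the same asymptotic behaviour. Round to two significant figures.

First estimate the order: p ≈ ln(d_8/d_7) / ln(d_7/d_6) = ln(1.708×10⁻¹²/6.079×10⁻⁸)/ln(6.079×10⁻⁸/3.950×10⁻⁵) = ln(2.80967e-05)/ln(0.00153899) ≈ 1.6181.
Then d_9 ≈ d_8·(d_8/d_7)^p = 1.708×10⁻¹²·(2.80967e-05)^1.6181 = 1.708×10⁻¹²·4.31985e-08 ≈ 7.378e-20.

7.4e-20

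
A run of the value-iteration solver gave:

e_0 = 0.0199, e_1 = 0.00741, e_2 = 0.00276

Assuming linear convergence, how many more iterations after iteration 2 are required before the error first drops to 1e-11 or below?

Rate ρ ≈ e_2/e_1 = 0.00276/0.00741 = 0.3725.
After j more steps, e_{2+j} ≈ 0.00276·ρ^j; need ρ^j ≤ 1e-11/0.00276 = 3.62319e-09.
j ≥ ln(3.62319e-09)/ln(0.3725) = -19.4359/-0.98752 = 19.682.
So 20 more iterations are needed.

20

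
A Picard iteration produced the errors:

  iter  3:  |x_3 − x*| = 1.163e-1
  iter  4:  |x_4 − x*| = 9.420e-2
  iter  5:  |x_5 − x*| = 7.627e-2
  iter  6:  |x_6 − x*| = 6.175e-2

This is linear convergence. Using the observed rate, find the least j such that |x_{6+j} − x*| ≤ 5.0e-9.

Rate ρ ≈ |x_6 − x*|/|x_5 − x*| = 6.175e-2/7.627e-2 = 0.8096.
After j more steps, |x_{6+j} − x*| ≈ 6.175e-2·ρ^j; need ρ^j ≤ 5.0e-9/6.175e-2 = 8.09717e-08.
j ≥ ln(8.09717e-08)/ln(0.8096) = -16.3292/-0.21121 = 77.313.
So 78 more iterations are needed.

78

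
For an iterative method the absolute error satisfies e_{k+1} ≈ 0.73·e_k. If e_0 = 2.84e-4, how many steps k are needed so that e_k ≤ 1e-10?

48

After k steps, e_k ≈ 2.84e-4·0.73^k.
Need 0.73^k ≤ 1e-10/2.84e-4 = 3.52113e-07.
k ≥ ln(3.52113e-07)/ln(0.73) = -14.8593/-0.31471 = 47.216.
Smallest integer k = 48.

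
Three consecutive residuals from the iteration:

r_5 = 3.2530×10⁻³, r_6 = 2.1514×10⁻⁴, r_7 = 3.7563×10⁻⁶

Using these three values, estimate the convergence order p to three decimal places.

p ≈ ln(r_7/r_6) / ln(r_6/r_5)
  = ln(3.7563×10⁻⁶/2.1514×10⁻⁴) / ln(2.1514×10⁻⁴/3.2530×10⁻³)
  = ln(0.0174598) / ln(0.0661359)
  = -4.047854 / -2.716044 ≈ 1.490349

1.490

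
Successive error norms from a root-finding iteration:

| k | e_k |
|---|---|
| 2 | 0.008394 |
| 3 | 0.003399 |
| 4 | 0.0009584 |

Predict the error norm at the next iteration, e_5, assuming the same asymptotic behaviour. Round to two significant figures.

First estimate the order: p ≈ ln(e_4/e_3) / ln(e_3/e_2) = ln(0.0009584/0.003399)/ln(0.003399/0.008394) = ln(0.281965)/ln(0.404932) ≈ 1.4004.
Then e_5 ≈ e_4·(e_4/e_3)^p = 0.0009584·(0.281965)^1.4004 = 0.0009584·0.169845 ≈ 0.0001628.

1.6e-4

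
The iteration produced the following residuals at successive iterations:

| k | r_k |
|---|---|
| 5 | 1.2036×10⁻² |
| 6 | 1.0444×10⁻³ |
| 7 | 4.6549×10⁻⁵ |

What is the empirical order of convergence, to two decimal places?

1.27

p ≈ ln(r_7/r_6) / ln(r_6/r_5)
  = ln(4.6549×10⁻⁵/1.0444×10⁻³) / ln(1.0444×10⁻³/1.2036×10⁻²)
  = ln(0.0445701) / ln(0.086773)
  = -3.11069 / -2.44446 ≈ 1.27255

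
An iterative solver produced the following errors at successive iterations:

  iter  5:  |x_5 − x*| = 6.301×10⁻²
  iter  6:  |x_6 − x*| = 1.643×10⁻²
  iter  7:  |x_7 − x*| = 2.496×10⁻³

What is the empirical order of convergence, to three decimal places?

p ≈ ln(|x_7 − x*|/|x_6 − x*|) / ln(|x_6 − x*|/|x_5 − x*|)
  = ln(2.496×10⁻³/1.643×10⁻²) / ln(1.643×10⁻²/6.301×10⁻²)
  = ln(0.151917) / ln(0.260752)
  = -1.884421 / -1.344186 ≈ 1.401905

1.402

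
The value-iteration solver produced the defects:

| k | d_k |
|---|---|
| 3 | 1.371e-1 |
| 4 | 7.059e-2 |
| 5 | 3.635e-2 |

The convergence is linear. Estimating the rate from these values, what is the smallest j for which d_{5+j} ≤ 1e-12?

37

Rate ρ ≈ d_5/d_4 = 3.635e-2/7.059e-2 = 0.5149.
After j more steps, d_{5+j} ≈ 3.635e-2·ρ^j; need ρ^j ≤ 1e-12/3.635e-2 = 2.75103e-11.
j ≥ ln(2.75103e-11)/ln(0.5149) = -24.3165/-0.66378 = 36.633.
So 37 more iterations are needed.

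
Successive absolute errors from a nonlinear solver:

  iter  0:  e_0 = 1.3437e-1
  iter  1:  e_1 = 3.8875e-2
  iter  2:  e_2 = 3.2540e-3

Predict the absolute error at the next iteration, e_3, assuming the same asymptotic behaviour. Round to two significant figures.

2.3e-5

First estimate the order: p ≈ ln(e_2/e_1) / ln(e_1/e_0) = ln(3.2540e-3/3.8875e-2)/ln(3.8875e-2/1.3437e-1) = ln(0.0837042)/ln(0.289313) ≈ 2.0000.
Then e_3 ≈ e_2·(e_2/e_1)^p = 3.2540e-3·(0.0837042)^2.0000 = 3.2540e-3·0.00700639 ≈ 2.28e-05.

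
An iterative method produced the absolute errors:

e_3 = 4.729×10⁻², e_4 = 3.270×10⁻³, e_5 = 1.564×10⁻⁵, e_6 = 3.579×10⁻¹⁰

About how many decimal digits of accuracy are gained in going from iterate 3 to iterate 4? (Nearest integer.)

Digits gained ≈ log₁₀(e_3/e_4) = log₁₀(4.729×10⁻²/3.270×10⁻³) = log₁₀(14.4618) ≈ 1.160.

1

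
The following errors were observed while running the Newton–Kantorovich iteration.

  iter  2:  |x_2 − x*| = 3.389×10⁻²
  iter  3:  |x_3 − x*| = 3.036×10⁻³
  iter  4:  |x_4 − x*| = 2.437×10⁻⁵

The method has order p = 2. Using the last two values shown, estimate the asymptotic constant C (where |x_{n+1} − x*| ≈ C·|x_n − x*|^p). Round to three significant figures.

C ≈ |x_4 − x*| / |x_3 − x*|^2
  = 2.437×10⁻⁵ / (3.036×10⁻³)^2
  = 2.437×10⁻⁵ / 9.2173e-06 ≈ 2.6439

2.64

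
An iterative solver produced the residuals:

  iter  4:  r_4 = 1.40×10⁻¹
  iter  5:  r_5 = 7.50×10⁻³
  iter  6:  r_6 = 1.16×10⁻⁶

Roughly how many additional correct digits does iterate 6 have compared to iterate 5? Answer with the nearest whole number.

4

Digits gained ≈ log₁₀(r_5/r_6) = log₁₀(7.50×10⁻³/1.16×10⁻⁶) = log₁₀(6465.52) ≈ 3.811.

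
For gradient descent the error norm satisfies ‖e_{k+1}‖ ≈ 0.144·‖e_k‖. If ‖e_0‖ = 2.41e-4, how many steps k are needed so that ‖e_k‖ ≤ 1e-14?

13

After k steps, ‖e_k‖ ≈ 2.41e-4·0.144^k.
Need 0.144^k ≤ 1e-14/2.41e-4 = 4.14938e-11.
k ≥ ln(4.14938e-11)/ln(0.144) = -23.9055/-1.93794 = 12.336.
Smallest integer k = 13.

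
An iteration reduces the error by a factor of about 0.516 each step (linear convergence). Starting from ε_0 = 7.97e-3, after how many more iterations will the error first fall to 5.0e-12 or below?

33

After k steps, ε_k ≈ 7.97e-3·0.516^k.
Need 0.516^k ≤ 5.0e-12/7.97e-3 = 6.27353e-10.
k ≥ ln(6.27353e-10)/ln(0.516) = -21.1895/-0.66165 = 32.025.
Smallest integer k = 33.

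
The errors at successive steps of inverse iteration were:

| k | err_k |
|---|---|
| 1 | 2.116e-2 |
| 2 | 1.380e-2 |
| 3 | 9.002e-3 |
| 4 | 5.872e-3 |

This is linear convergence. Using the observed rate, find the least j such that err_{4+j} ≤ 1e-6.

21

Rate ρ ≈ err_4/err_3 = 5.872e-3/9.002e-3 = 0.6523.
After j more steps, err_{4+j} ≈ 5.872e-3·ρ^j; need ρ^j ≤ 1e-6/5.872e-3 = 0.0001703.
j ≥ ln(0.0001703)/ln(0.6523) = -8.6779/-0.42725 = 20.311.
So 21 more iterations are needed.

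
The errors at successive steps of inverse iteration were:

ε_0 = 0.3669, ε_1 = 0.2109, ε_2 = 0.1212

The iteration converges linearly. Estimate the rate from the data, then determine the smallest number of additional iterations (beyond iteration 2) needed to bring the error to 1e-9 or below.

Rate ρ ≈ ε_2/ε_1 = 0.1212/0.2109 = 0.5747.
After j more steps, ε_{2+j} ≈ 0.1212·ρ^j; need ρ^j ≤ 1e-9/0.1212 = 8.25083e-09.
j ≥ ln(8.25083e-09)/ln(0.5747) = -18.6130/-0.55391 = 33.603.
So 34 more iterations are needed.

34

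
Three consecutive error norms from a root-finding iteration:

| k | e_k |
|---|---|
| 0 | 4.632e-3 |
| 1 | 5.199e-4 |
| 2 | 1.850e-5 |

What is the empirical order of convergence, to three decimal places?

p ≈ ln(e_2/e_1) / ln(e_1/e_0)
  = ln(1.850e-5/5.199e-4) / ln(5.199e-4/4.632e-3)
  = ln(0.0355838) / ln(0.112241)
  = -3.335865 / -2.187107 ≈ 1.525241

1.525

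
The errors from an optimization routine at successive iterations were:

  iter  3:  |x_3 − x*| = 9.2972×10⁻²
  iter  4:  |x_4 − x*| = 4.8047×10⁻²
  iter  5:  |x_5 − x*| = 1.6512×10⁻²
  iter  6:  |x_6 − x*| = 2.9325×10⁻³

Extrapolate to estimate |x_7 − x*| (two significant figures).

1.8e-4

First estimate the order: p ≈ ln(|x_6 − x*|/|x_5 − x*|) / ln(|x_5 − x*|/|x_4 − x*|) = ln(2.9325×10⁻³/1.6512×10⁻²)/ln(1.6512×10⁻²/4.8047×10⁻²) = ln(0.177598)/ln(0.343663) ≈ 1.6181.
Then |x_7 − x*| ≈ |x_6 − x*|·(|x_6 − x*|/|x_5 − x*|)^p = 2.9325×10⁻³·(0.177598)^1.6181 = 2.9325×10⁻³·0.0610261 ≈ 0.000179.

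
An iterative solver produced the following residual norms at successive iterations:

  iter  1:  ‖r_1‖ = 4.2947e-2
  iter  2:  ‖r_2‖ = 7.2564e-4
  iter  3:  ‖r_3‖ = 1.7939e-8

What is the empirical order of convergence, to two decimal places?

2.60

p ≈ ln(‖r_3‖/‖r_2‖) / ln(‖r_2‖/‖r_1‖)
  = ln(1.7939e-8/7.2564e-4) / ln(7.2564e-4/4.2947e-2)
  = ln(2.47216e-05) / ln(0.0168962)
  = -10.60783 / -4.08067 ≈ 2.59953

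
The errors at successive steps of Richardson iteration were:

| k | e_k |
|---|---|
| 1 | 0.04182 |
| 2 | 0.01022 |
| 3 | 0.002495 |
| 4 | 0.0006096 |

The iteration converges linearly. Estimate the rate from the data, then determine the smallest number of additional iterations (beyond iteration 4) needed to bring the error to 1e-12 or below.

Rate ρ ≈ e_4/e_3 = 0.0006096/0.002495 = 0.2443.
After j more steps, e_{4+j} ≈ 0.0006096·ρ^j; need ρ^j ≤ 1e-12/0.0006096 = 1.64042e-09.
j ≥ ln(1.64042e-09)/ln(0.2443) = -20.2283/-1.40936 = 14.353.
So 15 more iterations are needed.

15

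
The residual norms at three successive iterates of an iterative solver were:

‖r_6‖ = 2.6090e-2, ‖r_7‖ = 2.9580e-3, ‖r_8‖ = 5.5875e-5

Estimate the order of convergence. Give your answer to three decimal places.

p ≈ ln(‖r_8‖/‖r_7‖) / ln(‖r_7‖/‖r_6‖)
  = ln(5.5875e-5/2.9580e-3) / ln(2.9580e-3/2.6090e-2)
  = ln(0.0188895) / ln(0.113377)
  = -3.969149 / -2.177037 ≈ 1.823189

1.823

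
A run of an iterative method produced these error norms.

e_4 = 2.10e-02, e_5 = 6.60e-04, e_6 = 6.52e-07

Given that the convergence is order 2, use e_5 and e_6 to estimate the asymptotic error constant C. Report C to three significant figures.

1.50

C ≈ e_6 / e_5^2
  = 6.52e-07 / (6.60e-04)^2
  = 6.52e-07 / 4.356e-07 ≈ 1.4968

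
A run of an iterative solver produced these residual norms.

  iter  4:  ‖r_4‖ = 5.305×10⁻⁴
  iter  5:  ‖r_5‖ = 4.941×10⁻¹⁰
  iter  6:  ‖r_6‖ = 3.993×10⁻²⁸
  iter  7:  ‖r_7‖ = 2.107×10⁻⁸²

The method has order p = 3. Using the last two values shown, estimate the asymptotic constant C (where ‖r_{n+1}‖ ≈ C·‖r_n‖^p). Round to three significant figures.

3.31

C ≈ ‖r_7‖ / ‖r_6‖^3
  = 2.107×10⁻⁸² / (3.993×10⁻²⁸)^3
  = 2.107×10⁻⁸² / 6.36646e-83 ≈ 3.3095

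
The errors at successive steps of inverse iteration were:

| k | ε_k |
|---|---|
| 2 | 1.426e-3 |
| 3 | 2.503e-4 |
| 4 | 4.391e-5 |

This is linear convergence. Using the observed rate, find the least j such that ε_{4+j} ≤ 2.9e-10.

7

Rate ρ ≈ ε_4/ε_3 = 4.391e-5/2.503e-4 = 0.1754.
After j more steps, ε_{4+j} ≈ 4.391e-5·ρ^j; need ρ^j ≤ 2.9e-10/4.391e-5 = 6.60442e-06.
j ≥ ln(6.60442e-06)/ln(0.1754) = -11.9278/-1.74069 = 6.852.
So 7 more iterations are needed.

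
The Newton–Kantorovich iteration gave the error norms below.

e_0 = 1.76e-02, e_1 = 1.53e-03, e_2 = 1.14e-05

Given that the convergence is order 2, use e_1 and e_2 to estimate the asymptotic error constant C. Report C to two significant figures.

C ≈ e_2 / e_1^2
  = 1.14e-05 / (1.53e-03)^2
  = 1.14e-05 / 2.3409e-06 ≈ 4.8699

4.9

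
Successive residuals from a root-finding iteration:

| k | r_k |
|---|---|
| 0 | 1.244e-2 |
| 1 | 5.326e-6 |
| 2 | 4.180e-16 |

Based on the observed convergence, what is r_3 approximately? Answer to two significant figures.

2.0e-46

First estimate the order: p ≈ ln(r_2/r_1) / ln(r_1/r_0) = ln(4.180e-16/5.326e-6)/ln(5.326e-6/1.244e-2) = ln(7.84829e-11)/ln(0.000428135) ≈ 3.0000.
Then r_3 ≈ r_2·(r_2/r_1)^p = 4.180e-16·(7.84829e-11)^3.0000 = 4.180e-16·4.83421e-31 ≈ 2.021e-46.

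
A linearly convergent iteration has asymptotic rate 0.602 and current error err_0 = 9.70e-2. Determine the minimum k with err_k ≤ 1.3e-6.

23

After k steps, err_k ≈ 9.70e-2·0.602^k.
Need 0.602^k ≤ 1.3e-6/9.70e-2 = 1.34021e-05.
k ≥ ln(1.34021e-05)/ln(0.602) = -11.2201/-0.50750 = 22.109.
Smallest integer k = 23.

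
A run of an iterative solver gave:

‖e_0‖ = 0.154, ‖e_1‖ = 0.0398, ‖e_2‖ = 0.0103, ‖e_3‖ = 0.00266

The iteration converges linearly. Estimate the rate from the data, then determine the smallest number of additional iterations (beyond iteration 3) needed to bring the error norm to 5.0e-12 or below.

Rate ρ ≈ ‖e_3‖/‖e_2‖ = 0.00266/0.0103 = 0.2583.
After j more steps, ‖e_{3+j}‖ ≈ 0.00266·ρ^j; need ρ^j ≤ 5.0e-12/0.00266 = 1.8797e-09.
j ≥ ln(1.8797e-09)/ln(0.2583) = -20.0922/-1.35363 = 14.843.
So 15 more iterations are needed.

15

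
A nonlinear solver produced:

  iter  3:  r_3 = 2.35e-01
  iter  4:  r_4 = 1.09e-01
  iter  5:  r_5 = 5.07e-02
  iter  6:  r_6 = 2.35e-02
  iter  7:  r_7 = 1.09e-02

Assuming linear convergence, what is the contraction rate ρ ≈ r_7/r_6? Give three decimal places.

0.464

ρ ≈ r_7/r_6 = 1.09e-02/2.35e-02 = 0.46383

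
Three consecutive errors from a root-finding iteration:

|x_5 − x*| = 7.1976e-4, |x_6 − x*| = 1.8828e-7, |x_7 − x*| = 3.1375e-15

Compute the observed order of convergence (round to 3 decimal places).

2.171

p ≈ ln(|x_7 − x*|/|x_6 − x*|) / ln(|x_6 − x*|/|x_5 − x*|)
  = ln(3.1375e-15/1.8828e-7) / ln(1.8828e-7/7.1976e-4)
  = ln(1.6664e-08) / ln(0.000261587)
  = -17.910015 / -8.248744 ≈ 2.171241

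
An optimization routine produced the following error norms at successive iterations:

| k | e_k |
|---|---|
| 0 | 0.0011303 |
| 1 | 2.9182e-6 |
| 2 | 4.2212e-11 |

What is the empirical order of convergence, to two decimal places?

1.87

p ≈ ln(e_2/e_1) / ln(e_1/e_0)
  = ln(4.2212e-11/2.9182e-6) / ln(2.9182e-6/0.0011303)
  = ln(1.44651e-05) / ln(0.00258179)
  = -11.14377 / -5.95927 ≈ 1.86999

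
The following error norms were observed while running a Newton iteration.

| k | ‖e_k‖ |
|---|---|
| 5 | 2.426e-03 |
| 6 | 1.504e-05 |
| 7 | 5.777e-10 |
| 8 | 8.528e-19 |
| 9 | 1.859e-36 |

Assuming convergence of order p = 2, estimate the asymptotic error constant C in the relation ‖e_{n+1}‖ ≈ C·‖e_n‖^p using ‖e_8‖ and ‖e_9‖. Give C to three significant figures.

C ≈ ‖e_9‖ / ‖e_8‖^2
  = 1.859e-36 / (8.528e-19)^2
  = 1.859e-36 / 7.27268e-37 ≈ 2.5561

2.56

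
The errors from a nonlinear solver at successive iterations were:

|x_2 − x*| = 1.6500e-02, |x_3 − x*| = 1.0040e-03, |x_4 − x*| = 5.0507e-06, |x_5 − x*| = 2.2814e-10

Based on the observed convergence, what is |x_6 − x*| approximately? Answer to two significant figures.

First estimate the order: p ≈ ln(|x_5 − x*|/|x_4 − x*|) / ln(|x_4 − x*|/|x_3 − x*|) = ln(2.2814e-10/5.0507e-06)/ln(5.0507e-06/1.0040e-03) = ln(4.517e-05)/ln(0.00503058) ≈ 1.8905.
Then |x_6 − x*| ≈ |x_5 − x*|·(|x_5 − x*|/|x_4 − x*|)^p = 2.2814e-10·(4.517e-05)^1.8905 = 2.2814e-10·6.10231e-09 ≈ 1.392e-18.

1.4e-18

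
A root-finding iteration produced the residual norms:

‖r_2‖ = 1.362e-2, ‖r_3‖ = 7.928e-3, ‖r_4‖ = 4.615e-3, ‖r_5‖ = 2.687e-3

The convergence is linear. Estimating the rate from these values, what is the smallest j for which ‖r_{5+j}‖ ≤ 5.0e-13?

42

Rate ρ ≈ ‖r_5‖/‖r_4‖ = 2.687e-3/4.615e-3 = 0.5822.
After j more steps, ‖r_{5+j}‖ ≈ 2.687e-3·ρ^j; need ρ^j ≤ 5.0e-13/2.687e-3 = 1.86081e-10.
j ≥ ln(1.86081e-10)/ln(0.5822) = -22.4048/-0.54094 = 41.418.
So 42 more iterations are needed.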